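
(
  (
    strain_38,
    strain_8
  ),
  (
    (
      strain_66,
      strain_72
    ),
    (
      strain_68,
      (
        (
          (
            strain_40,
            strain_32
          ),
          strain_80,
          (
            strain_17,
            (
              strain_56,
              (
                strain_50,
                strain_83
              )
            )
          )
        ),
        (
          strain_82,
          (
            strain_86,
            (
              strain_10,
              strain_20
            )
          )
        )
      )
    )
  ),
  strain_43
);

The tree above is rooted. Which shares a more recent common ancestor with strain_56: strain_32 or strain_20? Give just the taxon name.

The MRCA of strain_56 and strain_32 subtends ((strain_40,strain_32),strain_80,(strain_17,(strain_56,(strain_50,strain_83)))) (7 taxa).
The MRCA of strain_56 and strain_20 subtends (((strain_40,strain_32),strain_80,(strain_17,(strain_56,(strain_50,strain_83)))),(strain_82,(strain_86,(strain_10,strain_20)))) (11 taxa).
The first is nested inside the second, so strain_56 shares a more recent common ancestor with strain_32.

strain_32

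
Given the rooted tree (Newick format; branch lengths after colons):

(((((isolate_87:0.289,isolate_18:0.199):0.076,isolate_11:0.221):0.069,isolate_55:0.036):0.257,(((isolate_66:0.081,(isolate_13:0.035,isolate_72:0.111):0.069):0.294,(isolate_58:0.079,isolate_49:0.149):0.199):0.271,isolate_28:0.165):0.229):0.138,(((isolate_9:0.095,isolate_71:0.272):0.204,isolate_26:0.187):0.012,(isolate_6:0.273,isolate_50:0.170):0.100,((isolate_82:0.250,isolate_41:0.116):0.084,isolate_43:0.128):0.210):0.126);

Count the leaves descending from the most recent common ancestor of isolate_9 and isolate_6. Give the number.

8

The MRCA of isolate_9 and isolate_6 is the node subtending (((isolate_9,isolate_71),isolate_26),(isolate_6,isolate_50),((isolate_82,isolate_41),isolate_43)).
That clade contains 8 terminal taxa: isolate_26, isolate_41, isolate_43, isolate_50, isolate_6, isolate_71, isolate_82, isolate_9.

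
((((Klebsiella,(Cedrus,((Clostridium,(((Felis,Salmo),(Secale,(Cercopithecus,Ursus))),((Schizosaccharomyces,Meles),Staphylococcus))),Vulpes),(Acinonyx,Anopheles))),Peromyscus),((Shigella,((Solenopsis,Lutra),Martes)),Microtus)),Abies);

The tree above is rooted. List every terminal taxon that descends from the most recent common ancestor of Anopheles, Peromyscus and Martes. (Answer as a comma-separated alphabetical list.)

Tracing Anopheles: it sits inside (Acinonyx,Anopheles).
Tracing Peromyscus: it sits inside ((Klebsiella,(Cedrus,((Clostridium,(((Felis,Salmo),(Secale,(Cercopithecus,Ursus))),((Schizosaccharomyces,Meles),Staphylococcus))),Vulpes),(Acinonyx,Anopheles))),Peromyscus).
Tracing Martes: it sits inside ((Solenopsis,Lutra),Martes).
The smallest clade enclosing all 3 is (((Klebsiella,(Cedrus,((Clostridium,(((Felis,Salmo),(Secale,(Cercopithecus,Ursus))),((Schizosaccharomyces,Meles),Staphylococcus))),Vulpes),(Acinonyx,Anopheles))),Peromyscus),((Shigella,((Solenopsis,Lutra),Martes)),Microtus)); the answer is its 20 terminal taxa in alphabetical order.

Acinonyx, Anopheles, Cedrus, Cercopithecus, Clostridium, Felis, Klebsiella, Lutra, Martes, Meles, Microtus, Peromyscus, Salmo, Schizosaccharomyces, Secale, Shigella, Solenopsis, Staphylococcus, Ursus, Vulpes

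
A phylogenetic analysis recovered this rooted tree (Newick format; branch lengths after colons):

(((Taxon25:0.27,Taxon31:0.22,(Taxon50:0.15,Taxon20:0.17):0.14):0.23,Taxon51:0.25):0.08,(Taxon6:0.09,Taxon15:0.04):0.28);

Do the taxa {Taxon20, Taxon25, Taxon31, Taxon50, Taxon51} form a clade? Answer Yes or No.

Yes

The most recent common ancestor of these taxa subtends ((Taxon25,Taxon31,(Taxon50,Taxon20)),Taxon51).
That clade has exactly 5 tips — every listed taxon and nothing else — so the group is monophyletic.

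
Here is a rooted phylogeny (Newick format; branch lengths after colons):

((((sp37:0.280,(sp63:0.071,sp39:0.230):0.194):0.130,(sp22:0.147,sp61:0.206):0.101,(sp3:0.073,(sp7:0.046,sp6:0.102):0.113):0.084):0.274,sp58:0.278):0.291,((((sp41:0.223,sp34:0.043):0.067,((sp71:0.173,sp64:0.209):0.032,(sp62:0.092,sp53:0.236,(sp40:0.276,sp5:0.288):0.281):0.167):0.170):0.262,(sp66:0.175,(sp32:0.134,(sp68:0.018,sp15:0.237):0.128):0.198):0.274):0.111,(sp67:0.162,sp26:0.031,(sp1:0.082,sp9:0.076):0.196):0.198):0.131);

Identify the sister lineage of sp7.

sp6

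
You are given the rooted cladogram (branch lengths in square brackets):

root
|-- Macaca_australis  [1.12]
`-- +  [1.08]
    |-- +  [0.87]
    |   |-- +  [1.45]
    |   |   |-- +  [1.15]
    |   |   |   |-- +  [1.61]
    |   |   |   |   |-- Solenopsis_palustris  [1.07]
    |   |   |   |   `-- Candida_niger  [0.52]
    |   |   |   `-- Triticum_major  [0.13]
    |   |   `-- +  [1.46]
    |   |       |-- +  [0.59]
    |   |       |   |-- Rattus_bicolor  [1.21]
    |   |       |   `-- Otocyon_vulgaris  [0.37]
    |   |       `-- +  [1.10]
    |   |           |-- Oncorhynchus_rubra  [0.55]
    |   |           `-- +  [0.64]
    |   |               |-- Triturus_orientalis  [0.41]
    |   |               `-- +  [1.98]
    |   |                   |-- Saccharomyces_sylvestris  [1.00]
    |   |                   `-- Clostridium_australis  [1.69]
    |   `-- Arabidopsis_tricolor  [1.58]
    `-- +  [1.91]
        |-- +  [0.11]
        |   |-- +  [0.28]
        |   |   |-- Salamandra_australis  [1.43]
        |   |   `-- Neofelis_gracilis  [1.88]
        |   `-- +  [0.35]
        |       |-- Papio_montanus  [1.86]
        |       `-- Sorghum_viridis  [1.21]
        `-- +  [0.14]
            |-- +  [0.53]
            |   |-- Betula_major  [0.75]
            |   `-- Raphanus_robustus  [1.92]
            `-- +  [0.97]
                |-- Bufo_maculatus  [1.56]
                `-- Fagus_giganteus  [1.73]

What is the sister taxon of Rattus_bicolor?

Otocyon_vulgaris

Rattus_bicolor attaches to the tree at the node subtending (Rattus_bicolor,Otocyon_vulgaris).
The other lineage descending from that same node — the sister group — is the single tip Otocyon_vulgaris.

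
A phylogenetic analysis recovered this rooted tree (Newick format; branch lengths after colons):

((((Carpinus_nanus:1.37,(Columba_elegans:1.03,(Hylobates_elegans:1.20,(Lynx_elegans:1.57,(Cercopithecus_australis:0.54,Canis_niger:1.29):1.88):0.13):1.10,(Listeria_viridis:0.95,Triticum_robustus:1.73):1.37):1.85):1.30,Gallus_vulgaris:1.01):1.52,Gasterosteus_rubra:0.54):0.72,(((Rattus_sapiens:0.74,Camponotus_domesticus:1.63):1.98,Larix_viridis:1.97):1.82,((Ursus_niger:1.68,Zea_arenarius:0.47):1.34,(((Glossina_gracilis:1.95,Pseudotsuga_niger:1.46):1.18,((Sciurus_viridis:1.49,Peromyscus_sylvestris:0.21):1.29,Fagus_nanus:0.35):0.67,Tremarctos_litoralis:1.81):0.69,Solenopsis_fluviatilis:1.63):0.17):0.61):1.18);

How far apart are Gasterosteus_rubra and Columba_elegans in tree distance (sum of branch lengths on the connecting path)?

6.24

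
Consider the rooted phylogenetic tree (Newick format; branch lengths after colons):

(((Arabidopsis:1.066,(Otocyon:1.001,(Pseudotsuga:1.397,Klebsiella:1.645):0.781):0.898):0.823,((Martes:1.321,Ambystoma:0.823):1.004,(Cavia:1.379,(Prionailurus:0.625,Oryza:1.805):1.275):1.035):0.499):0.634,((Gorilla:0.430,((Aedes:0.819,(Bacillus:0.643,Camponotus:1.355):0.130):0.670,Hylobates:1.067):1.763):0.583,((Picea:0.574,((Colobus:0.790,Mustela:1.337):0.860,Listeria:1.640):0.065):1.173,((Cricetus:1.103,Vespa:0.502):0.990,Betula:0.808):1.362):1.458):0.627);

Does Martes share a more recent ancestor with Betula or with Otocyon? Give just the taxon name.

The MRCA of Martes and Otocyon subtends ((Arabidopsis,(Otocyon,(Pseudotsuga,Klebsiella))),((Martes,Ambystoma),(Cavia,(Prionailurus,Oryza)))) (9 taxa).
The MRCA of Martes and Betula is the root, subtending the entire tree (21 taxa).
The first is nested inside the second, so Martes shares a more recent common ancestor with Otocyon.

Otocyon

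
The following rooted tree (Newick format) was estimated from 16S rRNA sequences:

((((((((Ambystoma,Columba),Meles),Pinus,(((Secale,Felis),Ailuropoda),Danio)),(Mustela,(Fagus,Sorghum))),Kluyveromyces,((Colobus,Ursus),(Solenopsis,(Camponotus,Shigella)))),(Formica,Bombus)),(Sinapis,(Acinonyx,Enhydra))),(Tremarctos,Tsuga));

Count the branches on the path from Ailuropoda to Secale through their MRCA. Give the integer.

3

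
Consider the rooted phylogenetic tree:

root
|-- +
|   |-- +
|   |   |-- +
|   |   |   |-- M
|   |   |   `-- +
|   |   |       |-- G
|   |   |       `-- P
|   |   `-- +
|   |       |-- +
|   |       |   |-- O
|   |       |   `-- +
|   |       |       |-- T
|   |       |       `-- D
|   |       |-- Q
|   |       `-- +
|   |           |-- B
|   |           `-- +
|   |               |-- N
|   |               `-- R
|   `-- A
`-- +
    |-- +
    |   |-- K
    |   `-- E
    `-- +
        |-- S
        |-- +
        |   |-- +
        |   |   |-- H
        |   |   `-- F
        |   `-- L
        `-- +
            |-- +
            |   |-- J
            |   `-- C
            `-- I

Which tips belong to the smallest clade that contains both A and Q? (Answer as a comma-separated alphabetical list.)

A, B, D, G, M, N, O, P, Q, R, T

Tracing A: it sits inside (((M,(G,P)),((O,(T,D)),Q,(B,(N,R)))),A).
Tracing Q: it sits inside ((O,(T,D)),Q,(B,(N,R))).
The smallest clade enclosing both is (((M,(G,P)),((O,(T,D)),Q,(B,(N,R)))),A); the answer is its 11 terminal taxa in alphabetical order.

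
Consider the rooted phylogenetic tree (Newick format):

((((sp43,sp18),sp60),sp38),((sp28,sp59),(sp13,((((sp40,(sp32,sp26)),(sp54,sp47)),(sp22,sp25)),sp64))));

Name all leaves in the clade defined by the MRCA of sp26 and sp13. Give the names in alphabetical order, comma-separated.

Tracing sp26: it sits inside (sp32,sp26).
Tracing sp13: it sits inside (sp13,((((sp40,(sp32,sp26)),(sp54,sp47)),(sp22,sp25)),sp64)).
The smallest clade enclosing both is (sp13,((((sp40,(sp32,sp26)),(sp54,sp47)),(sp22,sp25)),sp64)); the answer is its 9 terminal taxa in alphabetical order.

sp13, sp22, sp25, sp26, sp32, sp40, sp47, sp54, sp64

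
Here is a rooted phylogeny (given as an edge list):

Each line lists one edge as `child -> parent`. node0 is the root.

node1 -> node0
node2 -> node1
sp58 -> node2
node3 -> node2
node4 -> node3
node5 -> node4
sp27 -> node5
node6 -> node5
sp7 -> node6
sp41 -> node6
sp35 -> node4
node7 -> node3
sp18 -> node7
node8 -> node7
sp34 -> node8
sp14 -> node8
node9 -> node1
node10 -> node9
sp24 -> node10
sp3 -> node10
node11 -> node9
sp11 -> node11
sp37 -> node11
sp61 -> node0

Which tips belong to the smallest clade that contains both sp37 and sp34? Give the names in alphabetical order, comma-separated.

Tracing sp37: it sits inside (sp11,sp37).
Tracing sp34: it sits inside (sp34,sp14).
The smallest clade enclosing both is ((sp58,(((sp27,(sp7,sp41)),sp35),(sp18,(sp34,sp14)))),((sp24,sp3),(sp11,sp37))); the answer is its 12 terminal taxa in alphabetical order.

sp11, sp14, sp18, sp24, sp27, sp3, sp34, sp35, sp37, sp41, sp58, sp7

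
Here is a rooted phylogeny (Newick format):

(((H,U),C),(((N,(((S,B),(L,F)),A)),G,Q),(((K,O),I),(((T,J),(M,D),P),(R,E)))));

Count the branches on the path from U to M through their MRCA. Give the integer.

The MRCA of U and M is the root of the tree.
From U up to that node: 3 branches. From M up to the same node: 6 branches. Total: 3 + 6 = 9.

9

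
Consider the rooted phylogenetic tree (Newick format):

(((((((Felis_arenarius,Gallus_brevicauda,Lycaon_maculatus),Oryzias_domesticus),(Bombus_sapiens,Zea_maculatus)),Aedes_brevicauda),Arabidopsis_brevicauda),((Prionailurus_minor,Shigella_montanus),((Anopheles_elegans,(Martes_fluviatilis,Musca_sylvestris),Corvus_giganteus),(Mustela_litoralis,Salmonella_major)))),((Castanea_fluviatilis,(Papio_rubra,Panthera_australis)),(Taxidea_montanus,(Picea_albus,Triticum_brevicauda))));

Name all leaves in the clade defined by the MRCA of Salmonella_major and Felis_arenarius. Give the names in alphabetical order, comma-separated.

Tracing Salmonella_major: it sits inside (Mustela_litoralis,Salmonella_major).
Tracing Felis_arenarius: it sits inside (Felis_arenarius,Gallus_brevicauda,Lycaon_maculatus).
The smallest clade enclosing both is ((((((Felis_arenarius,Gallus_brevicauda,Lycaon_maculatus),Oryzias_domesticus),(Bombus_sapiens,Zea_maculatus)),Aedes_brevicauda),Arabidopsis_brevicauda),((Prionailurus_minor,Shigella_montanus),((Anopheles_elegans,(Martes_fluviatilis,Musca_sylvestris),Corvus_giganteus),(Mustela_litoralis,Salmonella_major)))); the answer is its 16 terminal taxa in alphabetical order.

Aedes_brevicauda, Anopheles_elegans, Arabidopsis_brevicauda, Bombus_sapiens, Corvus_giganteus, Felis_arenarius, Gallus_brevicauda, Lycaon_maculatus, Martes_fluviatilis, Musca_sylvestris, Mustela_litoralis, Oryzias_domesticus, Prionailurus_minor, Salmonella_major, Shigella_montanus, Zea_maculatus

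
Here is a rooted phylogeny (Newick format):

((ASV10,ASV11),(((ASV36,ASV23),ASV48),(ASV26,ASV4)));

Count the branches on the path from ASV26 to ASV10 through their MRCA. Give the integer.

The MRCA of ASV26 and ASV10 is the root of the tree.
From ASV26 up to that node: 3 branches. From ASV10 up to the same node: 2 branches. Total: 3 + 2 = 5.

5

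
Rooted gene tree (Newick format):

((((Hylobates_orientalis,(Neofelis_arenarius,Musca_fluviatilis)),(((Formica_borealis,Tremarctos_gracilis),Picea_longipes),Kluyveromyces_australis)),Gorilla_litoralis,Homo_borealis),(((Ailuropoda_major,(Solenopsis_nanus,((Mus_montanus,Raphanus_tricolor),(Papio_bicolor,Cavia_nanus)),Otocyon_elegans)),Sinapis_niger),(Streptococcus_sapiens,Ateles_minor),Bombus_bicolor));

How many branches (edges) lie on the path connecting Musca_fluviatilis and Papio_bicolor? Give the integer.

The MRCA of Musca_fluviatilis and Papio_bicolor is the root of the tree.
From Musca_fluviatilis up to that node: 5 branches. From Papio_bicolor up to the same node: 7 branches. Total: 5 + 7 = 12.

12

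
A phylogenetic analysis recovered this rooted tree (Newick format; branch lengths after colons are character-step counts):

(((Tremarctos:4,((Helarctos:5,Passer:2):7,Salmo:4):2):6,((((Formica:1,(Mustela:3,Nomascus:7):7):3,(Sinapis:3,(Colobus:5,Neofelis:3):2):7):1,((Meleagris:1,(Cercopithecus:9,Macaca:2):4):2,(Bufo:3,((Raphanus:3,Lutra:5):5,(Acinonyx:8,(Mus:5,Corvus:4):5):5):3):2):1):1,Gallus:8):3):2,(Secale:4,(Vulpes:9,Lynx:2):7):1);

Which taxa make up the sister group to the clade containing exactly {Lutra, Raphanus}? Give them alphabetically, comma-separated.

The clade containing exactly {Lutra, Raphanus} attaches to the tree at the node subtending ((Raphanus,Lutra),(Acinonyx,(Mus,Corvus))).
The other lineage descending from that same node — the sister group — is (Acinonyx,(Mus,Corvus)); its 3 tips in alphabetical order are the answer.

Acinonyx, Corvus, Mus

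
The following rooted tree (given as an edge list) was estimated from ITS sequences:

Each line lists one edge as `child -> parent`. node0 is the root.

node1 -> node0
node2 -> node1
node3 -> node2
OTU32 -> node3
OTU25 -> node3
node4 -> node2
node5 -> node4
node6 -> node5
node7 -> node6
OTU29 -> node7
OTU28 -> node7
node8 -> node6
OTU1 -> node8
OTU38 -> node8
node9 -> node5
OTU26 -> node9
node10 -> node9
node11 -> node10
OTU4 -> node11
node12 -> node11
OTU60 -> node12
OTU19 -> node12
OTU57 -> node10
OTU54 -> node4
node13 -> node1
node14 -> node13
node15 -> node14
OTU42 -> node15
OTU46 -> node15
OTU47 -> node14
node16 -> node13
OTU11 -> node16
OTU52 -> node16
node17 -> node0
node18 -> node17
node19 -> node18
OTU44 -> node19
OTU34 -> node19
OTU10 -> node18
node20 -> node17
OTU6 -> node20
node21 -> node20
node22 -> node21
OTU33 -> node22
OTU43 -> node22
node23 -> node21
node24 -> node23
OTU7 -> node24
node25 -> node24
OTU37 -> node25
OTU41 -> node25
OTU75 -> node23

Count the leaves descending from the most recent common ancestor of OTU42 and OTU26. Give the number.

The MRCA of OTU42 and OTU26 is the node subtending (((OTU32,OTU25),((((OTU29,OTU28),(OTU1,OTU38)),(OTU26,((OTU4,(OTU60,OTU19)),OTU57))),OTU54)),(((OTU42,OTU46),OTU47),(OTU11,OTU52))).
That clade contains 17 terminal taxa: OTU1, OTU11, OTU19, OTU25, OTU26, OTU28, OTU29, OTU32, OTU38, OTU4, OTU42, OTU46, OTU47, OTU52, OTU54, OTU57, OTU60.

17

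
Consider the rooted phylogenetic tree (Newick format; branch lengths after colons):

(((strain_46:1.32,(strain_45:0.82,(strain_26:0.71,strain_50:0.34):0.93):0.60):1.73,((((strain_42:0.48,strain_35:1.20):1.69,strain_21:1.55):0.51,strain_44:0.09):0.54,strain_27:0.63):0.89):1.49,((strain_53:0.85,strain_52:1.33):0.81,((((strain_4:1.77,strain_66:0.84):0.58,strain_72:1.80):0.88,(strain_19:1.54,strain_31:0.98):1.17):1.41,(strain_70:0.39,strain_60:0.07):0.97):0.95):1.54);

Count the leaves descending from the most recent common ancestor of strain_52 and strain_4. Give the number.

9

The MRCA of strain_52 and strain_4 is the node subtending ((strain_53,strain_52),((((strain_4,strain_66),strain_72),(strain_19,strain_31)),(strain_70,strain_60))).
That clade contains 9 terminal taxa: strain_19, strain_31, strain_4, strain_52, strain_53, strain_60, strain_66, strain_70, strain_72.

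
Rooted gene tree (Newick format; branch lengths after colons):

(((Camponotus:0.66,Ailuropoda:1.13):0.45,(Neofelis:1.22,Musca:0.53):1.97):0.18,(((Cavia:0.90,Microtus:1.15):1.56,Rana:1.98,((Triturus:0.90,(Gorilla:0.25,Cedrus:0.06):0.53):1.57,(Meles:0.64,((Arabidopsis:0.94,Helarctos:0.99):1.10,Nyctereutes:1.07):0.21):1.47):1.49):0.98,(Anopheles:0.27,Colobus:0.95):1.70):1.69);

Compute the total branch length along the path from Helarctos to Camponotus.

The path runs Helarctos → … → MRCA → … → Camponotus; the MRCA is the root of the tree.
Branch lengths along that path: 0.99 + 1.10 + 0.21 + 1.47 + 1.49 + 0.98 + 1.69 + 0.18 + 0.45 + 0.66 = 9.22.

9.22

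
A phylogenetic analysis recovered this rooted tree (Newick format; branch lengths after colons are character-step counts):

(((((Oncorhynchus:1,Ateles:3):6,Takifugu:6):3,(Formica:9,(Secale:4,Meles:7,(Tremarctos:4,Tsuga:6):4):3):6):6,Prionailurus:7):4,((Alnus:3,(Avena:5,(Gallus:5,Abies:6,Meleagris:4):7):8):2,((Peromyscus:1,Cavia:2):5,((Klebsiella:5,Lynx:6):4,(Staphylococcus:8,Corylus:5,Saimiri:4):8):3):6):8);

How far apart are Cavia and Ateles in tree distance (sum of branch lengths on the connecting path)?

The path runs Cavia → … → MRCA → … → Ateles; the MRCA is the root of the tree.
Branch lengths along that path: 2 + 5 + 6 + 8 + 4 + 6 + 3 + 6 + 3 = 43.

43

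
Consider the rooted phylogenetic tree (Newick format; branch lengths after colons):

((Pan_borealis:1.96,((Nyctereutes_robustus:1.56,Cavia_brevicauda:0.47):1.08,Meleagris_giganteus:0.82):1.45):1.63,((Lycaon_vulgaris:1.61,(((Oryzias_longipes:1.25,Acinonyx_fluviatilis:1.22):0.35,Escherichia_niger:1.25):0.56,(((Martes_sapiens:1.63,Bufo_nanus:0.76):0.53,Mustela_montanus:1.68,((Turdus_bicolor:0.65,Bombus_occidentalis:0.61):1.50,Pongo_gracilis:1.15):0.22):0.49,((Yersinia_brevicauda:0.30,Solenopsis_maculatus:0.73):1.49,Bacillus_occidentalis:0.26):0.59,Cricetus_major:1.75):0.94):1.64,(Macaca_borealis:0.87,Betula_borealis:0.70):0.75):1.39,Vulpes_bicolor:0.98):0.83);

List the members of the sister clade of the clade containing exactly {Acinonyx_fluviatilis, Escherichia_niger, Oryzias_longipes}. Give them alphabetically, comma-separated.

The clade containing exactly {Acinonyx_fluviatilis, Escherichia_niger, Oryzias_longipes} attaches to the tree at the node subtending (((Oryzias_longipes,Acinonyx_fluviatilis),Escherichia_niger),(((Martes_sapiens,Bufo_nanus),Mustela_montanus,((Turdus_bicolor,Bombus_occidentalis),Pongo_gracilis)),((Yersinia_brevicauda,Solenopsis_maculatus),Bacillus_occidentalis),Cricetus_major)).
The other lineage descending from that same node — the sister group — is (((Martes_sapiens,Bufo_nanus),Mustela_montanus,((Turdus_bicolor,Bombus_occidentalis),Pongo_gracilis)),((Yersinia_brevicauda,Solenopsis_maculatus),Bacillus_occidentalis),Cricetus_major); its 10 tips in alphabetical order are the answer.

Bacillus_occidentalis, Bombus_occidentalis, Bufo_nanus, Cricetus_major, Martes_sapiens, Mustela_montanus, Pongo_gracilis, Solenopsis_maculatus, Turdus_bicolor, Yersinia_brevicauda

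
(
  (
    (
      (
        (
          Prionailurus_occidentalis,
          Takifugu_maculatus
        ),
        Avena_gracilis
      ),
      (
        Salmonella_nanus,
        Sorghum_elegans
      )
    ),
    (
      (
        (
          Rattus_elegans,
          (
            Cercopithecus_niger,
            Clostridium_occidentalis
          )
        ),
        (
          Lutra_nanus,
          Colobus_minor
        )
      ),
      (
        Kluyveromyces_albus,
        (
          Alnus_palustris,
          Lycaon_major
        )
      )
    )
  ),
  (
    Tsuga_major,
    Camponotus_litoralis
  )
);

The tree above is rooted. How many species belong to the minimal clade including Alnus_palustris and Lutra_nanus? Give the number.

The MRCA of Alnus_palustris and Lutra_nanus is the node subtending (((Rattus_elegans,(Cercopithecus_niger,Clostridium_occidentalis)),(Lutra_nanus,Colobus_minor)),(Kluyveromyces_albus,(Alnus_palustris,Lycaon_major))).
That clade contains 8 terminal taxa: Alnus_palustris, Cercopithecus_niger, Clostridium_occidentalis, Colobus_minor, Kluyveromyces_albus, Lutra_nanus, Lycaon_major, Rattus_elegans.

8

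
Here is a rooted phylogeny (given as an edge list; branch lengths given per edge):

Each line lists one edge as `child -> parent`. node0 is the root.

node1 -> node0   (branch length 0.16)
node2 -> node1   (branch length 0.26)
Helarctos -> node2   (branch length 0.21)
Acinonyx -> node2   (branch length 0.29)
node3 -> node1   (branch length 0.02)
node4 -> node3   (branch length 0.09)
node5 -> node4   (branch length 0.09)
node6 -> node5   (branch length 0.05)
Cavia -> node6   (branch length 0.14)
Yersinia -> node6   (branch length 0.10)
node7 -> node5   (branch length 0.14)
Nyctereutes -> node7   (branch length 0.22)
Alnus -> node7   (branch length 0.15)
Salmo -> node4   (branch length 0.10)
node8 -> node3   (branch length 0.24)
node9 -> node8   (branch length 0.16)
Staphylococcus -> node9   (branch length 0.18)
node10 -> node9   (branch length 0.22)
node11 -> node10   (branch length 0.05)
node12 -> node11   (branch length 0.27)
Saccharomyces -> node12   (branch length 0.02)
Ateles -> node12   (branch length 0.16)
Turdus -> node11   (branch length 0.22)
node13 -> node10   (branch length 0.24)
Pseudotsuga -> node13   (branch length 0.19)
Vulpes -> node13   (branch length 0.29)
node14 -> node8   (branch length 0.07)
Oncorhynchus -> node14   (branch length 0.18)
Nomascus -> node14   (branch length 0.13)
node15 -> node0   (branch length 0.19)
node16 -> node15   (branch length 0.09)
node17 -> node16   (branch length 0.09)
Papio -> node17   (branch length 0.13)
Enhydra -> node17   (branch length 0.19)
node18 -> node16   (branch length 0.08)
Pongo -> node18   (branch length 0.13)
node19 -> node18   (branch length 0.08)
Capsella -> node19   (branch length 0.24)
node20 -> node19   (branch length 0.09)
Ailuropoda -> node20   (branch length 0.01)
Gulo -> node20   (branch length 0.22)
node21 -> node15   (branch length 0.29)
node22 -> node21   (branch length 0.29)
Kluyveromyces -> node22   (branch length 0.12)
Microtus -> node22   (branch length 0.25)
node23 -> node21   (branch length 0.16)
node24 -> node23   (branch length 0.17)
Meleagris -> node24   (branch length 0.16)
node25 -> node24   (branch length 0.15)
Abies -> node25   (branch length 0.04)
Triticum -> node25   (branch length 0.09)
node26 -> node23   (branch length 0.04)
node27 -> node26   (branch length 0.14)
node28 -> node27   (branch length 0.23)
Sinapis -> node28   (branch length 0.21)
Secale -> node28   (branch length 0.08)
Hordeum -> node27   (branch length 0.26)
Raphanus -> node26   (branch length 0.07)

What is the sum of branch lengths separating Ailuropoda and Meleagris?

1.13

The path runs Ailuropoda → … → MRCA → … → Meleagris; the MRCA is the node subtending (((Papio,Enhydra),(Pongo,(Capsella,(Ailuropoda,Gulo)))),((Kluyveromyces,Microtus),((Meleagris,(Abies,Triticum)),(((Sinapis,Secale),Hordeum),Raphanus)))).
Branch lengths along that path: 0.01 + 0.09 + 0.08 + 0.08 + 0.09 + 0.29 + 0.16 + 0.17 + 0.16 = 1.13.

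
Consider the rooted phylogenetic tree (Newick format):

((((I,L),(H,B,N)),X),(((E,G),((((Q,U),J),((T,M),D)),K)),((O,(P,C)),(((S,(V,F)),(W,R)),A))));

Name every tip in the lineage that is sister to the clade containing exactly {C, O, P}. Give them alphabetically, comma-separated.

The clade containing exactly {C, O, P} attaches to the tree at the node subtending ((O,(P,C)),(((S,(V,F)),(W,R)),A)).
The other lineage descending from that same node — the sister group — is (((S,(V,F)),(W,R)),A); its 6 tips in alphabetical order are the answer.

A, F, R, S, V, W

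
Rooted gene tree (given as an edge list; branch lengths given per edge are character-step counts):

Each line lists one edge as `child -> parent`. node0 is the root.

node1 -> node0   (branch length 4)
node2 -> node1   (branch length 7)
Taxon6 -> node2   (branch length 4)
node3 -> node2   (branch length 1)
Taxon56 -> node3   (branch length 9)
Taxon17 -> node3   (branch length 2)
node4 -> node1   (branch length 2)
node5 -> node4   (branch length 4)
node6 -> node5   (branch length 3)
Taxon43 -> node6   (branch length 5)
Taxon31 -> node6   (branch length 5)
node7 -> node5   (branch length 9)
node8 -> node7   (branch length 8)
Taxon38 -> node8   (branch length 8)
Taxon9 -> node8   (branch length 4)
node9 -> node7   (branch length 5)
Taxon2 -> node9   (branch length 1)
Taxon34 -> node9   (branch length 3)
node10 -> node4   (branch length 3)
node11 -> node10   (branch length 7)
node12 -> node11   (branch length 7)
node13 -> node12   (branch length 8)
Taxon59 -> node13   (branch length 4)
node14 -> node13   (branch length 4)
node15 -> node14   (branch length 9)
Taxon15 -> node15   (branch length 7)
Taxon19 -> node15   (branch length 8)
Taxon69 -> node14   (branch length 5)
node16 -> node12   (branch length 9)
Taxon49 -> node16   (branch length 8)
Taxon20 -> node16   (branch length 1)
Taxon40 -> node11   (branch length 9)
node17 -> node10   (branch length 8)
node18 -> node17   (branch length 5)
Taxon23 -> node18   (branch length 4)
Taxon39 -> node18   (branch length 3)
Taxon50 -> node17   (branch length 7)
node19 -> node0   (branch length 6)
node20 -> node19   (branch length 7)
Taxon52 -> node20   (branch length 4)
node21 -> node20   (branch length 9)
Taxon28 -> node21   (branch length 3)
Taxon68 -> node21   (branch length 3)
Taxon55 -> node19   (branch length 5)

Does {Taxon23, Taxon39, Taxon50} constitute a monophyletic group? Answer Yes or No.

The most recent common ancestor of these taxa subtends ((Taxon23,Taxon39),Taxon50).
That clade has exactly 3 tips — every listed taxon and nothing else — so the group is monophyletic.

Yes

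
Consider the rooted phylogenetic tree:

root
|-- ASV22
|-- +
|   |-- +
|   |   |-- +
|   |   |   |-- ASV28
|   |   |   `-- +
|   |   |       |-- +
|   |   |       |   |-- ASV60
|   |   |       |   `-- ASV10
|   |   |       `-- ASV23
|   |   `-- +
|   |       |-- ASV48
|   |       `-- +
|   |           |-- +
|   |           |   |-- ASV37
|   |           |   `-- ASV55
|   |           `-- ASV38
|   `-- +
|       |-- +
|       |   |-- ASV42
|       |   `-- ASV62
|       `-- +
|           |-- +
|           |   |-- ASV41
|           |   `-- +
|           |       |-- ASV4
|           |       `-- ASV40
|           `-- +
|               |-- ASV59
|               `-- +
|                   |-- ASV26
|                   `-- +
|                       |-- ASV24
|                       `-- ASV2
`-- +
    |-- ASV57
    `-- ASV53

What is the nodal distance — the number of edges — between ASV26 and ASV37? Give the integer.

10

The MRCA of ASV26 and ASV37 is the node subtending (((ASV28,((ASV60,ASV10),ASV23)),(ASV48,((ASV37,ASV55),ASV38))),((ASV42,ASV62),((ASV41,(ASV4,ASV40)),(ASV59,(ASV26,(ASV24,ASV2)))))).
From ASV26 up to that node: 5 branches. From ASV37 up to the same node: 5 branches. Total: 5 + 5 = 10.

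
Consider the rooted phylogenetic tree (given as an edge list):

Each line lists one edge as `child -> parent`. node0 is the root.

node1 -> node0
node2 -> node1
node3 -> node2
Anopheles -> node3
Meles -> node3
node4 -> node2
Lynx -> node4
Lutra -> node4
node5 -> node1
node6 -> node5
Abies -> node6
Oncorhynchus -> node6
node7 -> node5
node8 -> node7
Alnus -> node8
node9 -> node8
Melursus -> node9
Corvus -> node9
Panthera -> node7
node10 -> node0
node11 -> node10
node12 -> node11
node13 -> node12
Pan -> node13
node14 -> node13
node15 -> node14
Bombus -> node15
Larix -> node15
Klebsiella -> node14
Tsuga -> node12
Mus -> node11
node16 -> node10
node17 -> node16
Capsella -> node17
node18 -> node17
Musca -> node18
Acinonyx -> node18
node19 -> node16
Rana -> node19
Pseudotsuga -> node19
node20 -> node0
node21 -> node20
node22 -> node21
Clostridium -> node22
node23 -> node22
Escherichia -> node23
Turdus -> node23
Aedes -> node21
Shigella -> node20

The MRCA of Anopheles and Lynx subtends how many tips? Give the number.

The MRCA of Anopheles and Lynx is the node subtending ((Anopheles,Meles),(Lynx,Lutra)).
That clade contains 4 terminal taxa: Anopheles, Lutra, Lynx, Meles.

4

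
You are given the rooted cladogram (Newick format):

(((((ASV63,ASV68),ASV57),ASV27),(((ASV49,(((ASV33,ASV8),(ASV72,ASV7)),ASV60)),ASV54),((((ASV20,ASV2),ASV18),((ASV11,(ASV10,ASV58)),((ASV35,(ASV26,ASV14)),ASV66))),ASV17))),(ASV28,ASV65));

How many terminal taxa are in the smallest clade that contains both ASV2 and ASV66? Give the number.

10

The MRCA of ASV2 and ASV66 is the node subtending (((ASV20,ASV2),ASV18),((ASV11,(ASV10,ASV58)),((ASV35,(ASV26,ASV14)),ASV66))).
That clade contains 10 terminal taxa: ASV10, ASV11, ASV14, ASV18, ASV2, ASV20, ASV26, ASV35, ASV58, ASV66.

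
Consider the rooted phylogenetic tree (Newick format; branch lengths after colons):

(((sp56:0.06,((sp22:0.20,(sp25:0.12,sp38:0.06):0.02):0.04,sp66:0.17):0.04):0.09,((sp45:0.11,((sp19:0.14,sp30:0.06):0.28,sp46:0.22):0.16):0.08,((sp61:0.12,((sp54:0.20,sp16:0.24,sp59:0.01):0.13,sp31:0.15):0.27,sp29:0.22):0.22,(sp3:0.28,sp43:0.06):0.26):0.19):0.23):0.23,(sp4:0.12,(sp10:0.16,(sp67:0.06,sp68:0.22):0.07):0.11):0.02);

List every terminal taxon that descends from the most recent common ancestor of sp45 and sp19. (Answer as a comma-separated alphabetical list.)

sp19, sp30, sp45, sp46

Tracing sp45: it sits inside (sp45,((sp19,sp30),sp46)).
Tracing sp19: it sits inside (sp19,sp30).
The smallest clade enclosing both is (sp45,((sp19,sp30),sp46)); the answer is its 4 terminal taxa in alphabetical order.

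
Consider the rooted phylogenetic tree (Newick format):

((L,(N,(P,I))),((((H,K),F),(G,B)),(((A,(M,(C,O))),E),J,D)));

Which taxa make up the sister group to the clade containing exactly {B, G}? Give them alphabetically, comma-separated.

F, H, K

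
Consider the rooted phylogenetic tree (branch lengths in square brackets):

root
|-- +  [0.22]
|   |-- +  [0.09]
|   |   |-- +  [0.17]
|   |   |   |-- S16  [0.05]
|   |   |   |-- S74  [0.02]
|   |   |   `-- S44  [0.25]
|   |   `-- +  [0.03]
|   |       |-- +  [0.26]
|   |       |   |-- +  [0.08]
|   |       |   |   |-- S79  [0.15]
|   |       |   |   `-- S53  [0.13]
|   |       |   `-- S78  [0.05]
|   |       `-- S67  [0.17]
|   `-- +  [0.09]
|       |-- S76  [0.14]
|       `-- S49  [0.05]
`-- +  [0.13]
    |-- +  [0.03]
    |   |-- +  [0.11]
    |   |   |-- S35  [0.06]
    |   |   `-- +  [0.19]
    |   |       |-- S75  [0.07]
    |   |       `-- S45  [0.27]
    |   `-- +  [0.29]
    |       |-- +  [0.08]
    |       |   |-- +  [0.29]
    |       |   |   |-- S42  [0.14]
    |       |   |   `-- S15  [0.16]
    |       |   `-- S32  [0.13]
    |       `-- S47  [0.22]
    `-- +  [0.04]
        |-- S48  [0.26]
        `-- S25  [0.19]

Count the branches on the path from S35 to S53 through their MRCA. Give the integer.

10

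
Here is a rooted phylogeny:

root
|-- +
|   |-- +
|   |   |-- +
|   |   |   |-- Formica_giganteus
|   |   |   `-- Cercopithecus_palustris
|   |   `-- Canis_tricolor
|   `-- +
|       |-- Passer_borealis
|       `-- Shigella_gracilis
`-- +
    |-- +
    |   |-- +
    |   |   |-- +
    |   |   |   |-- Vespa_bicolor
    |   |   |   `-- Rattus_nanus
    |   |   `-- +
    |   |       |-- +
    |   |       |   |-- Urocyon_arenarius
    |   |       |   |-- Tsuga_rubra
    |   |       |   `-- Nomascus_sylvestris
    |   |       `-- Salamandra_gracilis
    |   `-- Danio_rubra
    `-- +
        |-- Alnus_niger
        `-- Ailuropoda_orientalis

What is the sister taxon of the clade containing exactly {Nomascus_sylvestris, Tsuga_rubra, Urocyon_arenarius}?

Salamandra_gracilis

The clade containing exactly {Nomascus_sylvestris, Tsuga_rubra, Urocyon_arenarius} attaches to the tree at the node subtending ((Urocyon_arenarius,Tsuga_rubra,Nomascus_sylvestris),Salamandra_gracilis).
The other lineage descending from that same node — the sister group — is the single tip Salamandra_gracilis.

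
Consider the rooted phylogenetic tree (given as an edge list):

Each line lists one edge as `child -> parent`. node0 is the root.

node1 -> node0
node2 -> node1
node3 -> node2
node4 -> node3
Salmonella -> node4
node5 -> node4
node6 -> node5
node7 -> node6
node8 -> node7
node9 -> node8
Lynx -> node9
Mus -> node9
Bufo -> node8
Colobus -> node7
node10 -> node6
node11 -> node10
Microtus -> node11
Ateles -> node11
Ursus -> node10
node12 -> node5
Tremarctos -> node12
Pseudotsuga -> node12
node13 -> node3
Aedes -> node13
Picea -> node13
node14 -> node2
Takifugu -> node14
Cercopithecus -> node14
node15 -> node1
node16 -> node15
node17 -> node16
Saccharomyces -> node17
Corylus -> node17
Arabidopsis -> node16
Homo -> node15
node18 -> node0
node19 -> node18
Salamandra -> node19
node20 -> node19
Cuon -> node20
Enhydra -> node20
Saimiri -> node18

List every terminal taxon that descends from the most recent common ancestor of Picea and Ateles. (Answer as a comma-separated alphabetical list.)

Aedes, Ateles, Bufo, Colobus, Lynx, Microtus, Mus, Picea, Pseudotsuga, Salmonella, Tremarctos, Ursus

Tracing Picea: it sits inside (Aedes,Picea).
Tracing Ateles: it sits inside (Microtus,Ateles).
The smallest clade enclosing both is ((Salmonella,(((((Lynx,Mus),Bufo),Colobus),((Microtus,Ateles),Ursus)),(Tremarctos,Pseudotsuga))),(Aedes,Picea)); the answer is its 12 terminal taxa in alphabetical order.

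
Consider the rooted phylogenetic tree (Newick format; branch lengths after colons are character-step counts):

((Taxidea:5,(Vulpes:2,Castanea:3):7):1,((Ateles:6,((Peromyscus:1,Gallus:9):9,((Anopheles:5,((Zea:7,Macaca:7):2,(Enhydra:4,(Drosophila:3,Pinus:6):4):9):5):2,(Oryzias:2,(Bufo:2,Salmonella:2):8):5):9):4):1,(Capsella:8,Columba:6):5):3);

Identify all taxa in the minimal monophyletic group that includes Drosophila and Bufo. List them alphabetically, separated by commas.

Tracing Drosophila: it sits inside (Drosophila,Pinus).
Tracing Bufo: it sits inside (Bufo,Salmonella).
The smallest clade enclosing both is ((Anopheles,((Zea,Macaca),(Enhydra,(Drosophila,Pinus)))),(Oryzias,(Bufo,Salmonella))); the answer is its 9 terminal taxa in alphabetical order.

Anopheles, Bufo, Drosophila, Enhydra, Macaca, Oryzias, Pinus, Salmonella, Zea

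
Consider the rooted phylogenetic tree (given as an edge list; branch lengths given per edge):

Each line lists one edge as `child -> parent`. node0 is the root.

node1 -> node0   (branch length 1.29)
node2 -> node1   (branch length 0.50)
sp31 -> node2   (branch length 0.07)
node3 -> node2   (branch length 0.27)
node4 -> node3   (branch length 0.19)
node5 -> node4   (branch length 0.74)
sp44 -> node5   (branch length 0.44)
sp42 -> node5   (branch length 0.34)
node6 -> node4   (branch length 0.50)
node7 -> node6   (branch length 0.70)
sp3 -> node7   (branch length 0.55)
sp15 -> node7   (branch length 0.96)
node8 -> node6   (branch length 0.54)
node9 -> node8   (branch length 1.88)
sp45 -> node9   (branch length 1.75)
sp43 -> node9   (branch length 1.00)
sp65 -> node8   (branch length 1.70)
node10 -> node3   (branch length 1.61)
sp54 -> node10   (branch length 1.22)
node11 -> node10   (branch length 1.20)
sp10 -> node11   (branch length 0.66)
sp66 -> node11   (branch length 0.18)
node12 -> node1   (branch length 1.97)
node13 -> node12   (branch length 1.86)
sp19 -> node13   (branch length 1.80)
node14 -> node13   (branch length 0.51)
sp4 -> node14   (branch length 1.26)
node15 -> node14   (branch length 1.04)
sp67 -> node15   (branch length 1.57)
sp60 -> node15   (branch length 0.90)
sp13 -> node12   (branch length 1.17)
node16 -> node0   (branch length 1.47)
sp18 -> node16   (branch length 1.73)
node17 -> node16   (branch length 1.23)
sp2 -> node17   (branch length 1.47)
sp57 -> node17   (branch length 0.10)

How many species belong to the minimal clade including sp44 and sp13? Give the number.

The MRCA of sp44 and sp13 is the node subtending ((sp31,(((sp44,sp42),((sp3,sp15),((sp45,sp43),sp65))),(sp54,(sp10,sp66)))),((sp19,(sp4,(sp67,sp60))),sp13)).
That clade contains 16 terminal taxa: sp10, sp13, sp15, sp19, sp3, sp31, sp4, sp42, sp43, sp44, sp45, sp54, sp60, sp65, sp66, sp67.

16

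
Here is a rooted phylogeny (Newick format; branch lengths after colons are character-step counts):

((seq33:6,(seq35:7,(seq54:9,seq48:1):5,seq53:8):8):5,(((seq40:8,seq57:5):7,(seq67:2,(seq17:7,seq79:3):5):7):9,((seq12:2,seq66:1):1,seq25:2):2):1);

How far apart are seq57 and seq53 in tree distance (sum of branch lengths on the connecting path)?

43

The path runs seq57 → … → MRCA → … → seq53; the MRCA is the root of the tree.
Branch lengths along that path: 5 + 7 + 9 + 1 + 5 + 8 + 8 = 43.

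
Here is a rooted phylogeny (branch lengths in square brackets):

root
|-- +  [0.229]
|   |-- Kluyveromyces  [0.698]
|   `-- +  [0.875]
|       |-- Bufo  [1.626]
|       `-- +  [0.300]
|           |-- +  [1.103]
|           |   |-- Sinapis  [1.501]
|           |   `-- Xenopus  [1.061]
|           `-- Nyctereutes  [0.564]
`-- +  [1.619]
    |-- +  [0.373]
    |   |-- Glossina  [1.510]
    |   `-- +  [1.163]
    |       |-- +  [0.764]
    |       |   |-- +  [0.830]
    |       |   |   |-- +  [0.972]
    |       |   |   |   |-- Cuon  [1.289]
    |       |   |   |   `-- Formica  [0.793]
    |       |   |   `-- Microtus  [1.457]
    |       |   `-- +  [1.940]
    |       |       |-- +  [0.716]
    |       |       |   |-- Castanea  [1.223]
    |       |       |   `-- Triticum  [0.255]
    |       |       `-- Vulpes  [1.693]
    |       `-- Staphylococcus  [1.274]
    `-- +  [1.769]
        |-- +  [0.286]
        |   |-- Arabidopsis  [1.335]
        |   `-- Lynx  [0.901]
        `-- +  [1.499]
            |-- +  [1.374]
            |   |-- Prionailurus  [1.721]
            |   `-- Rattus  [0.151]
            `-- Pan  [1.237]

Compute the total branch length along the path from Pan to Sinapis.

The path runs Pan → … → MRCA → … → Sinapis; the MRCA is the root of the tree.
Branch lengths along that path: 1.237 + 1.499 + 1.769 + 1.619 + 0.229 + 0.875 + 0.300 + 1.103 + 1.501 = 10.132.

10.132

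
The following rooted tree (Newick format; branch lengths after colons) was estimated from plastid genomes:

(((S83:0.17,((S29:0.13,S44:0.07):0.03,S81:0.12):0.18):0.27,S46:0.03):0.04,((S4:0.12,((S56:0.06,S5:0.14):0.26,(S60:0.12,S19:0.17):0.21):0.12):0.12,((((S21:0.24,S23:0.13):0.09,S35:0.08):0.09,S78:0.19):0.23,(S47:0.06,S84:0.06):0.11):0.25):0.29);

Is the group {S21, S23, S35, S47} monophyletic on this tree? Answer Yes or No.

No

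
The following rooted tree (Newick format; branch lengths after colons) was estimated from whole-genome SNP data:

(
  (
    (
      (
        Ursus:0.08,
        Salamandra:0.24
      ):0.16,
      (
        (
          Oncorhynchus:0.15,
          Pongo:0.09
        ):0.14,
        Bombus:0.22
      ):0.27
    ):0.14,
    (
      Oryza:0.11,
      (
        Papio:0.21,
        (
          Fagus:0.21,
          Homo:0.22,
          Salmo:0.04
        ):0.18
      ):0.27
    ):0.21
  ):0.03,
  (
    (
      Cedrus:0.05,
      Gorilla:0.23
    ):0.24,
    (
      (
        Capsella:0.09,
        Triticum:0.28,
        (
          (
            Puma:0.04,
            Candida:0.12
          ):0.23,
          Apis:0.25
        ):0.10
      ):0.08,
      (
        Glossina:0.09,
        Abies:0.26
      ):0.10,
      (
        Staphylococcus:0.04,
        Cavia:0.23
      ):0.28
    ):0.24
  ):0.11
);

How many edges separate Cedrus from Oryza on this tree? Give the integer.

The MRCA of Cedrus and Oryza is the root of the tree.
From Cedrus up to that node: 3 branches. From Oryza up to the same node: 3 branches. Total: 3 + 3 = 6.

6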